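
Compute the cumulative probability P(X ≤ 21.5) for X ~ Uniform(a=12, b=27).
0.633333

We have X ~ Uniform(a=12, b=27).

The CDF gives us P(X ≤ k).

Using the CDF:
P(X ≤ 21.5) = 0.633333

This means there's approximately a 63.3% chance that X is at most 21.5.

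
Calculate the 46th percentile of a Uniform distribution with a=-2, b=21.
8.5800

We have X ~ Uniform(a=-2, b=21).

We want to find x such that P(X ≤ x) = 0.46.

This is the 46th percentile, which means 46% of values fall below this point.

Using the inverse CDF (quantile function):
x = F⁻¹(0.46) = 8.5800

Verification: P(X ≤ 8.5800) = 0.46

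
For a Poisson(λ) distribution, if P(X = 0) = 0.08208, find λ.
λ = 2.5001

For a Poisson(λ) distribution, the PMF at 0 is:
P(X = 0) = λ^0 e^(-λ) / 0! = e^(-λ)

Given P(X = 0) = 0.08208:
e^(-λ) = 0.08208
-λ = ln(0.08208)
λ = -ln(0.08208) = 2.5001

Verification: e^(-2.5001) = 0.08208 ✓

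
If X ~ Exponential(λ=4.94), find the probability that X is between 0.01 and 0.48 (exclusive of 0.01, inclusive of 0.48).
0.858432

We have X ~ Exponential(λ=4.94).

To find P(0.01 < X ≤ 0.48), we use:
P(0.01 < X ≤ 0.48) = P(X ≤ 0.48) - P(X ≤ 0.01)
                 = F(0.48) - F(0.01)
                 = 0.906631 - 0.048200
                 = 0.858432

So there's approximately a 85.8% chance that X falls in this range.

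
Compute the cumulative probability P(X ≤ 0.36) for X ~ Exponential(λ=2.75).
0.628423

We have X ~ Exponential(λ=2.75).

The CDF gives us P(X ≤ k).

Using the CDF:
P(X ≤ 0.36) = 0.628423

This means there's approximately a 62.8% chance that X is at most 0.36.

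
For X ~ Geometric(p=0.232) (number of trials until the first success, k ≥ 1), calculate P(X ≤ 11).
0.945176

We have X ~ Geometric(p=0.232) (number of trials until the first success, k ≥ 1).

The CDF gives us P(X ≤ k).

Using the CDF:
P(X ≤ 11) = 0.945176

This means there's approximately a 94.5% chance that X is at most 11.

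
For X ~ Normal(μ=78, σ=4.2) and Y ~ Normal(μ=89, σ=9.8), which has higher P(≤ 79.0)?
X has higher probability (P(X ≤ 79.0) = 0.5941 > P(Y ≤ 79.0) = 0.1538)

Compute P(≤ 79.0) for each distribution:

X ~ Normal(μ=78, σ=4.2):
P(X ≤ 79.0) = 0.5941

Y ~ Normal(μ=89, σ=9.8):
P(Y ≤ 79.0) = 0.1538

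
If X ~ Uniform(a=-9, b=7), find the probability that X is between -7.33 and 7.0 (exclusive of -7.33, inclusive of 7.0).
0.895625

We have X ~ Uniform(a=-9, b=7).

To find P(-7.33 < X ≤ 7.0), we use:
P(-7.33 < X ≤ 7.0) = P(X ≤ 7.0) - P(X ≤ -7.33)
                 = F(7.0) - F(-7.33)
                 = 1.000000 - 0.104375
                 = 0.895625

So there's approximately a 89.6% chance that X falls in this range.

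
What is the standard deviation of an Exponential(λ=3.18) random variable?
0.3145

We have X ~ Exponential(λ=3.18).

For an Exponential distribution with λ=3.18:
σ = √Var(X) = 0.3145

The standard deviation is the square root of the variance.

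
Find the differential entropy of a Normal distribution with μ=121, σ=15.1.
4.1336 nats

We have X ~ Normal(μ=121, σ=15.1).

The differential entropy measures the uncertainty or information content of the distribution.

For a Normal distribution with μ=121, σ=15.1:
h(X) = 4.1336 nats

(In bits, this would be 5.9636 bits.)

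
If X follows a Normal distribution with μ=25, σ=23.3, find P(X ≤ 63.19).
0.949399

We have X ~ Normal(μ=25, σ=23.3).

The CDF gives us P(X ≤ k).

Using the CDF:
P(X ≤ 63.19) = 0.949399

This means there's approximately a 94.9% chance that X is at most 63.19.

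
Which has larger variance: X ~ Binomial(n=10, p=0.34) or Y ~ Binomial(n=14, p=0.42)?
Y has larger variance (3.4104 > 2.2440)

Compute the variance for each distribution:

X ~ Binomial(n=10, p=0.34):
Var(X) = 2.2440

Y ~ Binomial(n=14, p=0.42):
Var(Y) = 3.4104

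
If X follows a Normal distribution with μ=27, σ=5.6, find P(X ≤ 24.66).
0.338026

We have X ~ Normal(μ=27, σ=5.6).

The CDF gives us P(X ≤ k).

Using the CDF:
P(X ≤ 24.66) = 0.338026

This means there's approximately a 33.8% chance that X is at most 24.66.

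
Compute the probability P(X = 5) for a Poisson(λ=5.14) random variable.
0.175130

We have X ~ Poisson(λ=5.14).

For a Poisson distribution, the PMF gives us the probability of each outcome.

Using the PMF formula:
P(X = 5) = 0.175130

Rounded to 4 decimal places: 0.1751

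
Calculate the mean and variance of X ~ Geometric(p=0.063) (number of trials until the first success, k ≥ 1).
E[X] = 15.8730, Var(X) = 236.0796

We have X ~ Geometric(p=0.063) (number of trials until the first success, k ≥ 1).

For a Geometric distribution with p=0.063 (number of trials until the first success, k ≥ 1):

Expected value:
E[X] = 15.8730

Variance:
Var(X) = 236.0796

Standard deviation:
σ = √Var(X) = 15.3649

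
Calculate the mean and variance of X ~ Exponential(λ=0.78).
E[X] = 1.2821, Var(X) = 1.6437

We have X ~ Exponential(λ=0.78).

For an Exponential distribution with λ=0.78:

Expected value:
E[X] = 1.2821

Variance:
Var(X) = 1.6437

Standard deviation:
σ = √Var(X) = 1.2821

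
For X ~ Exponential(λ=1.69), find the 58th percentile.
0.5133

We have X ~ Exponential(λ=1.69).

We want to find x such that P(X ≤ x) = 0.58.

This is the 58th percentile, which means 58% of values fall below this point.

Using the inverse CDF (quantile function):
x = F⁻¹(0.58) = 0.5133

Verification: P(X ≤ 0.5133) = 0.58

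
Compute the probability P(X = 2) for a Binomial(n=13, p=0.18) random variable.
0.284834

We have X ~ Binomial(n=13, p=0.18).

For a Binomial distribution, the PMF gives us the probability of each outcome.

Using the PMF formula:
P(X = 2) = 0.284834

Rounded to 4 decimal places: 0.2848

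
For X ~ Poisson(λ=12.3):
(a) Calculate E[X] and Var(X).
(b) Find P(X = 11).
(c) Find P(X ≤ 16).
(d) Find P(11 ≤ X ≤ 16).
(a) E[X] = 12.3000, Var(X) = 12.3000
(b) P(X = 11) = 0.111168
(c) P(X ≤ 16) = 0.881608
(d) P(11 ≤ X ≤ 16) = 0.565025

We have X ~ Poisson(λ=12.3).

(a) Moments:
E[X] = 12.3000
Var(X) = 12.3000
σ = √Var(X) = 3.5071

(b) Point probability using PMF:
P(X = 11) = 0.111168

(c) Cumulative probability using CDF:
P(X ≤ 16) = F(16) = 0.881608

(d) Range probability:
P(11 ≤ X ≤ 16) = P(X ≤ 16) - P(X ≤ 10)
                   = F(16) - F(10)
                   = 0.881608 - 0.316583
                   = 0.565025

This means approximately 56.5% of outcomes fall in the interval [11, 16].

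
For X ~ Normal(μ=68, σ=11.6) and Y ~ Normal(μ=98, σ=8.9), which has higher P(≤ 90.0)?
X has higher probability (P(X ≤ 90.0) = 0.9711 > P(Y ≤ 90.0) = 0.1844)

Compute P(≤ 90.0) for each distribution:

X ~ Normal(μ=68, σ=11.6):
P(X ≤ 90.0) = 0.9711

Y ~ Normal(μ=98, σ=8.9):
P(Y ≤ 90.0) = 0.1844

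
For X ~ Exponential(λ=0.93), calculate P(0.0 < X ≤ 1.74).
0.801745

We have X ~ Exponential(λ=0.93).

To find P(0.0 < X ≤ 1.74), we use:
P(0.0 < X ≤ 1.74) = P(X ≤ 1.74) - P(X ≤ 0.0)
                 = F(1.74) - F(0.0)
                 = 0.801745 - 0.000000
                 = 0.801745

So there's approximately a 80.2% chance that X falls in this range.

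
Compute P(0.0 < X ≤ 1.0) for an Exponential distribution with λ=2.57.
0.923464

We have X ~ Exponential(λ=2.57).

To find P(0.0 < X ≤ 1.0), we use:
P(0.0 < X ≤ 1.0) = P(X ≤ 1.0) - P(X ≤ 0.0)
                 = F(1.0) - F(0.0)
                 = 0.923464 - 0.000000
                 = 0.923464

So there's approximately a 92.3% chance that X falls in this range.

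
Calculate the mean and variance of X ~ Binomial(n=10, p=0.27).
E[X] = 2.7000, Var(X) = 1.9710

We have X ~ Binomial(n=10, p=0.27).

For a Binomial distribution with n=10, p=0.27:

Expected value:
E[X] = 2.7000

Variance:
Var(X) = 1.9710

Standard deviation:
σ = √Var(X) = 1.4039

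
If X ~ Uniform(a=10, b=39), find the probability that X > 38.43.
0.019655

We have X ~ Uniform(a=10, b=39).

P(X > 38.43) = 1 - P(X ≤ 38.43)
                = 1 - F(38.43)
                = 1 - 0.980345
                = 0.019655

So there's approximately a 2.0% chance that X exceeds 38.43.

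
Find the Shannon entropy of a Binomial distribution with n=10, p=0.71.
1.7679 nats

We have X ~ Binomial(n=10, p=0.71).

The Shannon entropy measures the uncertainty or information content of the distribution.

For a Binomial distribution with n=10, p=0.71:
H(X) = 1.7679 nats

(In bits, this would be 2.5506 bits.)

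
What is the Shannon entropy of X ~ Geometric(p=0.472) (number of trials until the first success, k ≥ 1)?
1.4652 nats

We have X ~ Geometric(p=0.472) (number of trials until the first success, k ≥ 1).

The Shannon entropy measures the uncertainty or information content of the distribution.

For a Geometric distribution with p=0.472 (number of trials until the first success, k ≥ 1):
H(X) = 1.4652 nats

(In bits, this would be 2.1138 bits.)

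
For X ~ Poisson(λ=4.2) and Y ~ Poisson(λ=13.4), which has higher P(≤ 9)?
X has higher probability (P(X ≤ 9) = 0.9889 > P(Y ≤ 9) = 0.1410)

Compute P(≤ 9) for each distribution:

X ~ Poisson(λ=4.2):
P(X ≤ 9) = 0.9889

Y ~ Poisson(λ=13.4):
P(Y ≤ 9) = 0.1410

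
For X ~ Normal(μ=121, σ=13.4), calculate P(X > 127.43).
0.315667

We have X ~ Normal(μ=121, σ=13.4).

P(X > 127.43) = 1 - P(X ≤ 127.43)
                = 1 - F(127.43)
                = 1 - 0.684333
                = 0.315667

So there's approximately a 31.6% chance that X exceeds 127.43.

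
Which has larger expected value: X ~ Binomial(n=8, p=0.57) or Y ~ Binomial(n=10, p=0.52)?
Y has larger mean (5.2000 > 4.5600)

Compute the expected value for each distribution:

X ~ Binomial(n=8, p=0.57):
E[X] = 4.5600

Y ~ Binomial(n=10, p=0.52):
E[Y] = 5.2000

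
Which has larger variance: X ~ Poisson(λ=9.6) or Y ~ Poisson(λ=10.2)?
Y has larger variance (10.2000 > 9.6000)

Compute the variance for each distribution:

X ~ Poisson(λ=9.6):
Var(X) = 9.6000

Y ~ Poisson(λ=10.2):
Var(Y) = 10.2000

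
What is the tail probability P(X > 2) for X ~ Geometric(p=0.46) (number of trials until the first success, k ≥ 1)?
0.291600

We have X ~ Geometric(p=0.46) (number of trials until the first success, k ≥ 1).

P(X > 2) = 1 - P(X ≤ 2)
                = 1 - F(2)
                = 1 - 0.708400
                = 0.291600

So there's approximately a 29.2% chance that X exceeds 2.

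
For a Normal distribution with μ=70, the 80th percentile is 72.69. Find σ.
σ = 3.1962

For X ~ Normal(μ, σ), the p-th percentile satisfies x = μ + z_p × σ,
where z_p = Φ⁻¹(p) is the standard normal quantile.

Step 1: z_{0.8} = Φ⁻¹(0.8) = 0.8416

Step 2: Solve for σ:
72.69 = 70 + 0.8416 × σ
σ = (72.69 - 70) / 0.8416
σ = 2.69 / 0.8416
σ = 3.1962

Verification: μ + z × σ = 70 + 0.8416 × 3.1962 = 72.69 ✓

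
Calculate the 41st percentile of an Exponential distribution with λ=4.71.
0.1120

We have X ~ Exponential(λ=4.71).

We want to find x such that P(X ≤ x) = 0.41.

This is the 41st percentile, which means 41% of values fall below this point.

Using the inverse CDF (quantile function):
x = F⁻¹(0.41) = 0.1120

Verification: P(X ≤ 0.1120) = 0.41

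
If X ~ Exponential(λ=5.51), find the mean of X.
0.1815

We have X ~ Exponential(λ=5.51).

For an Exponential distribution with λ=5.51:
E[X] = 0.1815

This is the expected (average) value of X.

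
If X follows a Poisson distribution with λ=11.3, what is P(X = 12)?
0.111964

We have X ~ Poisson(λ=11.3).

For a Poisson distribution, the PMF gives us the probability of each outcome.

Using the PMF formula:
P(X = 12) = 0.111964

Rounded to 4 decimal places: 0.1120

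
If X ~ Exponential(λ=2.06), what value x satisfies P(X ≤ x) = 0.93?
1.2909

We have X ~ Exponential(λ=2.06).

We want to find x such that P(X ≤ x) = 0.93.

This is the 93rd percentile, which means 93% of values fall below this point.

Using the inverse CDF (quantile function):
x = F⁻¹(0.93) = 1.2909

Verification: P(X ≤ 1.2909) = 0.93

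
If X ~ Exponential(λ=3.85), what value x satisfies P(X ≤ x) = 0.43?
0.1460

We have X ~ Exponential(λ=3.85).

We want to find x such that P(X ≤ x) = 0.43.

This is the 43rd percentile, which means 43% of values fall below this point.

Using the inverse CDF (quantile function):
x = F⁻¹(0.43) = 0.1460

Verification: P(X ≤ 0.1460) = 0.43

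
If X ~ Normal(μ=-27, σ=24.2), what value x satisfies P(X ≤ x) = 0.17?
-50.0908

We have X ~ Normal(μ=-27, σ=24.2).

We want to find x such that P(X ≤ x) = 0.17.

This is the 17th percentile, which means 17% of values fall below this point.

Using the inverse CDF (quantile function):
x = F⁻¹(0.17) = -50.0908

Verification: P(X ≤ -50.0908) = 0.17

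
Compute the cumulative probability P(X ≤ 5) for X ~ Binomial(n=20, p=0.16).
0.913003

We have X ~ Binomial(n=20, p=0.16).

The CDF gives us P(X ≤ k).

Using the CDF:
P(X ≤ 5) = 0.913003

This means there's approximately a 91.3% chance that X is at most 5.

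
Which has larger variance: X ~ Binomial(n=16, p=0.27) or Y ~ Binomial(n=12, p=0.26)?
X has larger variance (3.1536 > 2.3088)

Compute the variance for each distribution:

X ~ Binomial(n=16, p=0.27):
Var(X) = 3.1536

Y ~ Binomial(n=12, p=0.26):
Var(Y) = 2.3088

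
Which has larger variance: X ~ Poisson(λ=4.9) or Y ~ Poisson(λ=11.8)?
Y has larger variance (11.8000 > 4.9000)

Compute the variance for each distribution:

X ~ Poisson(λ=4.9):
Var(X) = 4.9000

Y ~ Poisson(λ=11.8):
Var(Y) = 11.8000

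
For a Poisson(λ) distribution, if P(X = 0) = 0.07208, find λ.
λ = 2.6300

For a Poisson(λ) distribution, the PMF at 0 is:
P(X = 0) = λ^0 e^(-λ) / 0! = e^(-λ)

Given P(X = 0) = 0.07208:
e^(-λ) = 0.07208
-λ = ln(0.07208)
λ = -ln(0.07208) = 2.6300

Verification: e^(-2.6300) = 0.07208 ✓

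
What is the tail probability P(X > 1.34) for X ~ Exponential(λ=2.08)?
0.061593

We have X ~ Exponential(λ=2.08).

P(X > 1.34) = 1 - P(X ≤ 1.34)
                = 1 - F(1.34)
                = 1 - 0.938407
                = 0.061593

So there's approximately a 6.2% chance that X exceeds 1.34.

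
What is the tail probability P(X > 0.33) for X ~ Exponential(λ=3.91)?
0.275188

We have X ~ Exponential(λ=3.91).

P(X > 0.33) = 1 - P(X ≤ 0.33)
                = 1 - F(0.33)
                = 1 - 0.724812
                = 0.275188

So there's approximately a 27.5% chance that X exceeds 0.33.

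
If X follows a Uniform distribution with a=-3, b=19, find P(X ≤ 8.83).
0.537727

We have X ~ Uniform(a=-3, b=19).

The CDF gives us P(X ≤ k).

Using the CDF:
P(X ≤ 8.83) = 0.537727

This means there's approximately a 53.8% chance that X is at most 8.83.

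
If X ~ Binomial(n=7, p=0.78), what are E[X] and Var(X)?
E[X] = 5.4600, Var(X) = 1.2012

We have X ~ Binomial(n=7, p=0.78).

For a Binomial distribution with n=7, p=0.78:

Expected value:
E[X] = 5.4600

Variance:
Var(X) = 1.2012

Standard deviation:
σ = √Var(X) = 1.0960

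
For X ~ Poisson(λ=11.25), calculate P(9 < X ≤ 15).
0.579444

We have X ~ Poisson(λ=11.25).

To find P(9 < X ≤ 15), we use:
P(9 < X ≤ 15) = P(X ≤ 15) - P(X ≤ 9)
                 = F(15) - F(9)
                 = 0.893451 - 0.314007
                 = 0.579444

So there's approximately a 57.9% chance that X falls in this range.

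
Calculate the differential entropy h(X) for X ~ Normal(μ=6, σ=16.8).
4.2403 nats

We have X ~ Normal(μ=6, σ=16.8).

The differential entropy measures the uncertainty or information content of the distribution.

For a Normal distribution with μ=6, σ=16.8:
h(X) = 4.2403 nats

(In bits, this would be 6.1175 bits.)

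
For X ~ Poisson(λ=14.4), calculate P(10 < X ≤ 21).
0.812079

We have X ~ Poisson(λ=14.4).

To find P(10 < X ≤ 21), we use:
P(10 < X ≤ 21) = P(X ≤ 21) - P(X ≤ 10)
                 = F(21) - F(10)
                 = 0.962739 - 0.150660
                 = 0.812079

So there's approximately a 81.2% chance that X falls in this range.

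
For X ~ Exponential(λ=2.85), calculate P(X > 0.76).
0.114635

We have X ~ Exponential(λ=2.85).

P(X > 0.76) = 1 - P(X ≤ 0.76)
                = 1 - F(0.76)
                = 1 - 0.885365
                = 0.114635

So there's approximately a 11.5% chance that X exceeds 0.76.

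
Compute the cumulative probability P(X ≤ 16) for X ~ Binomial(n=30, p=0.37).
0.977774

We have X ~ Binomial(n=30, p=0.37).

The CDF gives us P(X ≤ k).

Using the CDF:
P(X ≤ 16) = 0.977774

This means there's approximately a 97.8% chance that X is at most 16.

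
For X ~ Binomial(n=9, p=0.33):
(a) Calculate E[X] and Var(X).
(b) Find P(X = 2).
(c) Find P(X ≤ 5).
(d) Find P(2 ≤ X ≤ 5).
(a) E[X] = 2.9700, Var(X) = 1.9899
(b) P(X = 2) = 0.237604
(c) P(X ≤ 5) = 0.959590
(d) P(2 ≤ X ≤ 5) = 0.811782

We have X ~ Binomial(n=9, p=0.33).

(a) Moments:
E[X] = 2.9700
Var(X) = 1.9899
σ = √Var(X) = 1.4106

(b) Point probability using PMF:
P(X = 2) = 0.237604

(c) Cumulative probability using CDF:
P(X ≤ 5) = F(5) = 0.959590

(d) Range probability:
P(2 ≤ X ≤ 5) = P(X ≤ 5) - P(X ≤ 1)
                   = F(5) - F(1)
                   = 0.959590 - 0.147809
                   = 0.811782

This means approximately 81.2% of outcomes fall in the interval [2, 5].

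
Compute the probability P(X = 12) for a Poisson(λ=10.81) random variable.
0.107361

We have X ~ Poisson(λ=10.81).

For a Poisson distribution, the PMF gives us the probability of each outcome.

Using the PMF formula:
P(X = 12) = 0.107361

Rounded to 4 decimal places: 0.1074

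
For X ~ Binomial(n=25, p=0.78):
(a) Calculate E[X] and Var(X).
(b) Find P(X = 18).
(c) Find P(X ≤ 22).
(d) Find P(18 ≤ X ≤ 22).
(a) E[X] = 19.5000, Var(X) = 4.2900
(b) P(X = 18) = 0.136942
(c) P(X ≤ 22) = 0.935969
(d) P(18 ≤ X ≤ 22) = 0.770218

We have X ~ Binomial(n=25, p=0.78).

(a) Moments:
E[X] = 19.5000
Var(X) = 4.2900
σ = √Var(X) = 2.0712

(b) Point probability using PMF:
P(X = 18) = 0.136942

(c) Cumulative probability using CDF:
P(X ≤ 22) = F(22) = 0.935969

(d) Range probability:
P(18 ≤ X ≤ 22) = P(X ≤ 22) - P(X ≤ 17)
                   = F(22) - F(17)
                   = 0.935969 - 0.165752
                   = 0.770218

This means approximately 77.0% of outcomes fall in the interval [18, 22].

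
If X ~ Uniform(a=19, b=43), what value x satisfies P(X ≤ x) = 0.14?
22.3600

We have X ~ Uniform(a=19, b=43).

We want to find x such that P(X ≤ x) = 0.14.

This is the 14th percentile, which means 14% of values fall below this point.

Using the inverse CDF (quantile function):
x = F⁻¹(0.14) = 22.3600

Verification: P(X ≤ 22.3600) = 0.14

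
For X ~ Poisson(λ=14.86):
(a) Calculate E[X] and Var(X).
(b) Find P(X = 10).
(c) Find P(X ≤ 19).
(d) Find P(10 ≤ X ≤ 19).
(a) E[X] = 14.8600, Var(X) = 14.8600
(b) P(X = 10) = 0.050911
(c) P(X ≤ 19) = 0.882877
(d) P(10 ≤ X ≤ 19) = 0.808358

We have X ~ Poisson(λ=14.86).

(a) Moments:
E[X] = 14.8600
Var(X) = 14.8600
σ = √Var(X) = 3.8549

(b) Point probability using PMF:
P(X = 10) = 0.050911

(c) Cumulative probability using CDF:
P(X ≤ 19) = F(19) = 0.882877

(d) Range probability:
P(10 ≤ X ≤ 19) = P(X ≤ 19) - P(X ≤ 9)
                   = F(19) - F(9)
                   = 0.882877 - 0.074519
                   = 0.808358

This means approximately 80.8% of outcomes fall in the interval [10, 19].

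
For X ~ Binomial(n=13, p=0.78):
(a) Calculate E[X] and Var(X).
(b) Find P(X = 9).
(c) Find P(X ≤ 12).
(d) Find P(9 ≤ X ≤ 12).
(a) E[X] = 10.1400, Var(X) = 2.2308
(b) P(X = 9) = 0.178998
(c) P(X ≤ 12) = 0.960442
(d) P(9 ≤ X ≤ 12) = 0.823354

We have X ~ Binomial(n=13, p=0.78).

(a) Moments:
E[X] = 10.1400
Var(X) = 2.2308
σ = √Var(X) = 1.4936

(b) Point probability using PMF:
P(X = 9) = 0.178998

(c) Cumulative probability using CDF:
P(X ≤ 12) = F(12) = 0.960442

(d) Range probability:
P(9 ≤ X ≤ 12) = P(X ≤ 12) - P(X ≤ 8)
                   = F(12) - F(8)
                   = 0.960442 - 0.137088
                   = 0.823354

This means approximately 82.3% of outcomes fall in the interval [9, 12].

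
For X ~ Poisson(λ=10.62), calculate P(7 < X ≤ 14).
0.710765

We have X ~ Poisson(λ=10.62).

To find P(7 < X ≤ 14), we use:
P(7 < X ≤ 14) = P(X ≤ 14) - P(X ≤ 7)
                 = F(14) - F(7)
                 = 0.880233 - 0.169469
                 = 0.710765

So there's approximately a 71.1% chance that X falls in this range.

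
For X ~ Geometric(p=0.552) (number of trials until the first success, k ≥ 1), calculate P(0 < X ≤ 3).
0.910085

We have X ~ Geometric(p=0.552) (number of trials until the first success, k ≥ 1).

To find P(0 < X ≤ 3), we use:
P(0 < X ≤ 3) = P(X ≤ 3) - P(X ≤ 0)
                 = F(3) - F(0)
                 = 0.910085 - 0.000000
                 = 0.910085

So there's approximately a 91.0% chance that X falls in this range.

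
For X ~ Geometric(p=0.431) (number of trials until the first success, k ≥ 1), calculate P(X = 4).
0.079399

We have X ~ Geometric(p=0.431) (number of trials until the first success, k ≥ 1).

For a Geometric distribution, the PMF gives us the probability of each outcome.

Using the PMF formula:
P(X = 4) = 0.079399

Rounded to 4 decimal places: 0.0794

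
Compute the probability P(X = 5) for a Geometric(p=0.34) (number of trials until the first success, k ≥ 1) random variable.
0.064514

We have X ~ Geometric(p=0.34) (number of trials until the first success, k ≥ 1).

For a Geometric distribution, the PMF gives us the probability of each outcome.

Using the PMF formula:
P(X = 5) = 0.064514

Rounded to 4 decimal places: 0.0645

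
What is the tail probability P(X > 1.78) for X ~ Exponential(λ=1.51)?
0.068030

We have X ~ Exponential(λ=1.51).

P(X > 1.78) = 1 - P(X ≤ 1.78)
                = 1 - F(1.78)
                = 1 - 0.931970
                = 0.068030

So there's approximately a 6.8% chance that X exceeds 1.78.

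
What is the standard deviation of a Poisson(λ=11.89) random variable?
3.4482

We have X ~ Poisson(λ=11.89).

For a Poisson distribution with λ=11.89:
σ = √Var(X) = 3.4482

The standard deviation is the square root of the variance.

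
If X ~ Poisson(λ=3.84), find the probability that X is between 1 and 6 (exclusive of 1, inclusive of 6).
0.801293

We have X ~ Poisson(λ=3.84).

To find P(1 < X ≤ 6), we use:
P(1 < X ≤ 6) = P(X ≤ 6) - P(X ≤ 1)
                 = F(6) - F(1)
                 = 0.905322 - 0.104029
                 = 0.801293

So there's approximately a 80.1% chance that X falls in this range.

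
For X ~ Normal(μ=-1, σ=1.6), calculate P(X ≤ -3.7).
0.045754

We have X ~ Normal(μ=-1, σ=1.6).

The CDF gives us P(X ≤ k).

Using the CDF:
P(X ≤ -3.7) = 0.045754

This means there's approximately a 4.6% chance that X is at most -3.7.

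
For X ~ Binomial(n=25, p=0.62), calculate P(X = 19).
0.060585

We have X ~ Binomial(n=25, p=0.62).

For a Binomial distribution, the PMF gives us the probability of each outcome.

Using the PMF formula:
P(X = 19) = 0.060585

Rounded to 4 decimal places: 0.0606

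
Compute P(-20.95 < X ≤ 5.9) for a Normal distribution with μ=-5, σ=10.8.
0.773717

We have X ~ Normal(μ=-5, σ=10.8).

To find P(-20.95 < X ≤ 5.9), we use:
P(-20.95 < X ≤ 5.9) = P(X ≤ 5.9) - P(X ≤ -20.95)
                 = F(5.9) - F(-20.95)
                 = 0.843575 - 0.069858
                 = 0.773717

So there's approximately a 77.4% chance that X falls in this range.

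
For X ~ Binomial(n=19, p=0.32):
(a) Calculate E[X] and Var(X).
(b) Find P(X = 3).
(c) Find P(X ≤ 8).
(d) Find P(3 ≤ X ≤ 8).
(a) E[X] = 6.0800, Var(X) = 4.1344
(b) P(X = 3) = 0.066362
(c) P(X ≤ 8) = 0.881379
(d) P(3 ≤ X ≤ 8) = 0.849961

We have X ~ Binomial(n=19, p=0.32).

(a) Moments:
E[X] = 6.0800
Var(X) = 4.1344
σ = √Var(X) = 2.0333

(b) Point probability using PMF:
P(X = 3) = 0.066362

(c) Cumulative probability using CDF:
P(X ≤ 8) = F(8) = 0.881379

(d) Range probability:
P(3 ≤ X ≤ 8) = P(X ≤ 8) - P(X ≤ 2)
                   = F(8) - F(2)
                   = 0.881379 - 0.031418
                   = 0.849961

This means approximately 85.0% of outcomes fall in the interval [3, 8].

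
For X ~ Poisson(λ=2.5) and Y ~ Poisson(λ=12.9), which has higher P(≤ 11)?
X has higher probability (P(X ≤ 11) = 1.0000 > P(Y ≤ 11) = 0.3634)

Compute P(≤ 11) for each distribution:

X ~ Poisson(λ=2.5):
P(X ≤ 11) = 1.0000

Y ~ Poisson(λ=12.9):
P(Y ≤ 11) = 0.3634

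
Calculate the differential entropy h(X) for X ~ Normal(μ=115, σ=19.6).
4.3945 nats

We have X ~ Normal(μ=115, σ=19.6).

The differential entropy measures the uncertainty or information content of the distribution.

For a Normal distribution with μ=115, σ=19.6:
h(X) = 4.3945 nats

(In bits, this would be 6.3399 bits.)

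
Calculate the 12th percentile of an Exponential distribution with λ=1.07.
0.1195

We have X ~ Exponential(λ=1.07).

We want to find x such that P(X ≤ x) = 0.12.

This is the 12th percentile, which means 12% of values fall below this point.

Using the inverse CDF (quantile function):
x = F⁻¹(0.12) = 0.1195

Verification: P(X ≤ 0.1195) = 0.12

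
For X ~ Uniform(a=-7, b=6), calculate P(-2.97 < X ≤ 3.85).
0.524615

We have X ~ Uniform(a=-7, b=6).

To find P(-2.97 < X ≤ 3.85), we use:
P(-2.97 < X ≤ 3.85) = P(X ≤ 3.85) - P(X ≤ -2.97)
                 = F(3.85) - F(-2.97)
                 = 0.834615 - 0.310000
                 = 0.524615

So there's approximately a 52.5% chance that X falls in this range.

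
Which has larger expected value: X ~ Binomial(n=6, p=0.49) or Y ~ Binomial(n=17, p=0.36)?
Y has larger mean (6.1200 > 2.9400)

Compute the expected value for each distribution:

X ~ Binomial(n=6, p=0.49):
E[X] = 2.9400

Y ~ Binomial(n=17, p=0.36):
E[Y] = 6.1200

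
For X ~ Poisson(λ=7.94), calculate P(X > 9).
0.275960

We have X ~ Poisson(λ=7.94).

P(X > 9) = 1 - P(X ≤ 9)
                = 1 - F(9)
                = 1 - 0.724040
                = 0.275960

So there's approximately a 27.6% chance that X exceeds 9.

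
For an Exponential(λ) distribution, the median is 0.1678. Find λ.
λ = 4.1308

For X ~ Exponential(λ), the CDF is F(x) = 1 - e^(-λx).
The median m satisfies F(m) = 0.5:
1 - e^(-λm) = 0.5
e^(-λm) = 0.5
λm = ln(2)
m = ln(2) / λ

Given m = 0.1678:
λ = ln(2) / 0.1678 = 0.693147 / 0.1678 = 4.1308

Verification: ln(2) / 4.1308 = 0.1678 ✓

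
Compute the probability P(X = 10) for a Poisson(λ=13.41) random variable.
0.077738

We have X ~ Poisson(λ=13.41).

For a Poisson distribution, the PMF gives us the probability of each outcome.

Using the PMF formula:
P(X = 10) = 0.077738

Rounded to 4 decimal places: 0.0777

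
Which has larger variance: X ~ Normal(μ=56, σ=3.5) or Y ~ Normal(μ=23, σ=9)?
Y has larger variance (81.0000 > 12.2500)

Compute the variance for each distribution:

X ~ Normal(μ=56, σ=3.5):
Var(X) = 12.2500

Y ~ Normal(μ=23, σ=9):
Var(Y) = 81.0000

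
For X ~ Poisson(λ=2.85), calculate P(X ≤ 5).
0.930443

We have X ~ Poisson(λ=2.85).

The CDF gives us P(X ≤ k).

Using the CDF:
P(X ≤ 5) = 0.930443

This means there's approximately a 93.0% chance that X is at most 5.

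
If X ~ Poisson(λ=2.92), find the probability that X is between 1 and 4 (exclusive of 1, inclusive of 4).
0.617102

We have X ~ Poisson(λ=2.92).

To find P(1 < X ≤ 4), we use:
P(1 < X ≤ 4) = P(X ≤ 4) - P(X ≤ 1)
                 = F(4) - F(1)
                 = 0.828522 - 0.211420
                 = 0.617102

So there's approximately a 61.7% chance that X falls in this range.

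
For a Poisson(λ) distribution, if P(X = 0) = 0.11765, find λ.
λ = 2.1400

For a Poisson(λ) distribution, the PMF at 0 is:
P(X = 0) = λ^0 e^(-λ) / 0! = e^(-λ)

Given P(X = 0) = 0.11765:
e^(-λ) = 0.11765
-λ = ln(0.11765)
λ = -ln(0.11765) = 2.1400

Verification: e^(-2.1400) = 0.11765 ✓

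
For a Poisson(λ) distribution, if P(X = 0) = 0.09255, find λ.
λ = 2.3800

For a Poisson(λ) distribution, the PMF at 0 is:
P(X = 0) = λ^0 e^(-λ) / 0! = e^(-λ)

Given P(X = 0) = 0.09255:
e^(-λ) = 0.09255
-λ = ln(0.09255)
λ = -ln(0.09255) = 2.3800

Verification: e^(-2.3800) = 0.09255 ✓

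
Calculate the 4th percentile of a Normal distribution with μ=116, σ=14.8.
90.0898

We have X ~ Normal(μ=116, σ=14.8).

We want to find x such that P(X ≤ x) = 0.04.

This is the 4th percentile, which means 4% of values fall below this point.

Using the inverse CDF (quantile function):
x = F⁻¹(0.04) = 90.0898

Verification: P(X ≤ 90.0898) = 0.04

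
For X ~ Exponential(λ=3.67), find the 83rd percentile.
0.4828

We have X ~ Exponential(λ=3.67).

We want to find x such that P(X ≤ x) = 0.83.

This is the 83rd percentile, which means 83% of values fall below this point.

Using the inverse CDF (quantile function):
x = F⁻¹(0.83) = 0.4828

Verification: P(X ≤ 0.4828) = 0.83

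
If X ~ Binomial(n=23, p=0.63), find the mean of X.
14.4900

We have X ~ Binomial(n=23, p=0.63).

For a Binomial distribution with n=23, p=0.63:
E[X] = 14.4900

This is the expected (average) value of X.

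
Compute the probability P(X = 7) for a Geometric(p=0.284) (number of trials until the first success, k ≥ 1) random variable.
0.038265

We have X ~ Geometric(p=0.284) (number of trials until the first success, k ≥ 1).

For a Geometric distribution, the PMF gives us the probability of each outcome.

Using the PMF formula:
P(X = 7) = 0.038265

Rounded to 4 decimal places: 0.0383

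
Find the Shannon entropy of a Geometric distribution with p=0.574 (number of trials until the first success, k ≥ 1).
1.1884 nats

We have X ~ Geometric(p=0.574) (number of trials until the first success, k ≥ 1).

The Shannon entropy measures the uncertainty or information content of the distribution.

For a Geometric distribution with p=0.574 (number of trials until the first success, k ≥ 1):
H(X) = 1.1884 nats

(In bits, this would be 1.7145 bits.)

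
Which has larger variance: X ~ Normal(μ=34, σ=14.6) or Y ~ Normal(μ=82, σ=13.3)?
X has larger variance (213.1600 > 176.8900)

Compute the variance for each distribution:

X ~ Normal(μ=34, σ=14.6):
Var(X) = 213.1600

Y ~ Normal(μ=82, σ=13.3):
Var(Y) = 176.8900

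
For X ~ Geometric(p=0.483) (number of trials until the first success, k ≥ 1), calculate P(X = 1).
0.483000

We have X ~ Geometric(p=0.483) (number of trials until the first success, k ≥ 1).

For a Geometric distribution, the PMF gives us the probability of each outcome.

Using the PMF formula:
P(X = 1) = 0.483000

Rounded to 4 decimal places: 0.4830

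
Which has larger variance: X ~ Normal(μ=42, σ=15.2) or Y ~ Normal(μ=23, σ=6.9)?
X has larger variance (231.0400 > 47.6100)

Compute the variance for each distribution:

X ~ Normal(μ=42, σ=15.2):
Var(X) = 231.0400

Y ~ Normal(μ=23, σ=6.9):
Var(Y) = 47.6100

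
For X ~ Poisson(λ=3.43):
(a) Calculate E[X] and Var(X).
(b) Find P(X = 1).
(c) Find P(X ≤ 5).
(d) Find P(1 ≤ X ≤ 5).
(a) E[X] = 3.4300, Var(X) = 3.4300
(b) P(X = 1) = 0.111087
(c) P(X ≤ 5) = 0.866725
(d) P(1 ≤ X ≤ 5) = 0.834338

We have X ~ Poisson(λ=3.43).

(a) Moments:
E[X] = 3.4300
Var(X) = 3.4300
σ = √Var(X) = 1.8520

(b) Point probability using PMF:
P(X = 1) = 0.111087

(c) Cumulative probability using CDF:
P(X ≤ 5) = F(5) = 0.866725

(d) Range probability:
P(1 ≤ X ≤ 5) = P(X ≤ 5) - P(X ≤ 0)
                   = F(5) - F(0)
                   = 0.866725 - 0.032387
                   = 0.834338

This means approximately 83.4% of outcomes fall in the interval [1, 5].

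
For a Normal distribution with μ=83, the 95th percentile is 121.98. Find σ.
σ = 23.6982

For X ~ Normal(μ, σ), the p-th percentile satisfies x = μ + z_p × σ,
where z_p = Φ⁻¹(p) is the standard normal quantile.

Step 1: z_{0.95} = Φ⁻¹(0.95) = 1.6449

Step 2: Solve for σ:
121.98 = 83 + 1.6449 × σ
σ = (121.98 - 83) / 1.6449
σ = 38.98 / 1.6449
σ = 23.6982

Verification: μ + z × σ = 83 + 1.6449 × 23.6982 = 121.98 ✓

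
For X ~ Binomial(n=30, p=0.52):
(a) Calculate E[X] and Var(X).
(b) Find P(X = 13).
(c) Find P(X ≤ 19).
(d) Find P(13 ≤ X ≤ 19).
(a) E[X] = 15.6000, Var(X) = 7.4880
(b) P(X = 13) = 0.092780
(c) P(X ≤ 19) = 0.923911
(d) P(13 ≤ X ≤ 19) = 0.795295

We have X ~ Binomial(n=30, p=0.52).

(a) Moments:
E[X] = 15.6000
Var(X) = 7.4880
σ = √Var(X) = 2.7364

(b) Point probability using PMF:
P(X = 13) = 0.092780

(c) Cumulative probability using CDF:
P(X ≤ 19) = F(19) = 0.923911

(d) Range probability:
P(13 ≤ X ≤ 19) = P(X ≤ 19) - P(X ≤ 12)
                   = F(19) - F(12)
                   = 0.923911 - 0.128616
                   = 0.795295

This means approximately 79.5% of outcomes fall in the interval [13, 19].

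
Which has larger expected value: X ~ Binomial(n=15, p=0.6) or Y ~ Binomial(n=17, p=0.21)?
X has larger mean (9.0000 > 3.5700)

Compute the expected value for each distribution:

X ~ Binomial(n=15, p=0.6):
E[X] = 9.0000

Y ~ Binomial(n=17, p=0.21):
E[Y] = 3.5700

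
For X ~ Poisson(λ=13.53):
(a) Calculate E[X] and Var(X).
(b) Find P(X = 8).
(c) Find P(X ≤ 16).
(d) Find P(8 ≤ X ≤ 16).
(a) E[X] = 13.5300, Var(X) = 13.5300
(b) P(X = 8) = 0.037056
(c) P(X ≤ 16) = 0.795146
(d) P(8 ≤ X ≤ 16) = 0.754325

We have X ~ Poisson(λ=13.53).

(a) Moments:
E[X] = 13.5300
Var(X) = 13.5300
σ = √Var(X) = 3.6783

(b) Point probability using PMF:
P(X = 8) = 0.037056

(c) Cumulative probability using CDF:
P(X ≤ 16) = F(16) = 0.795146

(d) Range probability:
P(8 ≤ X ≤ 16) = P(X ≤ 16) - P(X ≤ 7)
                   = F(16) - F(7)
                   = 0.795146 - 0.040821
                   = 0.754325

This means approximately 75.4% of outcomes fall in the interval [8, 16].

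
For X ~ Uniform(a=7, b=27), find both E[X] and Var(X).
E[X] = 17.0000, Var(X) = 33.3333

We have X ~ Uniform(a=7, b=27).

For a Uniform distribution with a=7, b=27:

Expected value:
E[X] = 17.0000

Variance:
Var(X) = 33.3333

Standard deviation:
σ = √Var(X) = 5.7735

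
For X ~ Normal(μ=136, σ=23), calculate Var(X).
529.0000

We have X ~ Normal(μ=136, σ=23).

For a Normal distribution with μ=136, σ=23:
Var(X) = 529.0000

The variance measures the spread of the distribution around the mean.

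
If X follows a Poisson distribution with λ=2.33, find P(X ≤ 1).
0.323995

We have X ~ Poisson(λ=2.33).

The CDF gives us P(X ≤ k).

Using the CDF:
P(X ≤ 1) = 0.323995

This means there's approximately a 32.4% chance that X is at most 1.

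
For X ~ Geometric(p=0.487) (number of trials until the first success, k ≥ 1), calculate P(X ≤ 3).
0.864994

We have X ~ Geometric(p=0.487) (number of trials until the first success, k ≥ 1).

The CDF gives us P(X ≤ k).

Using the CDF:
P(X ≤ 3) = 0.864994

This means there's approximately a 86.5% chance that X is at most 3.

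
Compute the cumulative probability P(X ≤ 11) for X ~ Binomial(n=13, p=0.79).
0.791998

We have X ~ Binomial(n=13, p=0.79).

The CDF gives us P(X ≤ k).

Using the CDF:
P(X ≤ 11) = 0.791998

This means there's approximately a 79.2% chance that X is at most 11.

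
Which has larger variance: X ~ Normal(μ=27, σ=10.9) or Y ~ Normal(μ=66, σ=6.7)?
X has larger variance (118.8100 > 44.8900)

Compute the variance for each distribution:

X ~ Normal(μ=27, σ=10.9):
Var(X) = 118.8100

Y ~ Normal(μ=66, σ=6.7):
Var(Y) = 44.8900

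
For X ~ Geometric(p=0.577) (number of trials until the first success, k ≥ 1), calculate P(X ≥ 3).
0.178929

We have X ~ Geometric(p=0.577) (number of trials until the first success, k ≥ 1).

For discrete distributions, P(X ≥ 3) = 1 - P(X ≤ 2).

P(X ≤ 2) = 0.821071
P(X ≥ 3) = 1 - 0.821071 = 0.178929

So there's approximately a 17.9% chance that X is at least 3.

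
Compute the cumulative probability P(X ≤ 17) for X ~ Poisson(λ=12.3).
0.924809

We have X ~ Poisson(λ=12.3).

The CDF gives us P(X ≤ k).

Using the CDF:
P(X ≤ 17) = 0.924809

This means there's approximately a 92.5% chance that X is at most 17.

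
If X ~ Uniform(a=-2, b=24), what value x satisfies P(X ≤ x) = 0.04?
-0.9600

We have X ~ Uniform(a=-2, b=24).

We want to find x such that P(X ≤ x) = 0.04.

This is the 4th percentile, which means 4% of values fall below this point.

Using the inverse CDF (quantile function):
x = F⁻¹(0.04) = -0.9600

Verification: P(X ≤ -0.9600) = 0.04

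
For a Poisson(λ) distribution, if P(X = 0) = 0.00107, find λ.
λ = 6.8401

For a Poisson(λ) distribution, the PMF at 0 is:
P(X = 0) = λ^0 e^(-λ) / 0! = e^(-λ)

Given P(X = 0) = 0.00107:
e^(-λ) = 0.00107
-λ = ln(0.00107)
λ = -ln(0.00107) = 6.8401

Verification: e^(-6.8401) = 0.00107 ✓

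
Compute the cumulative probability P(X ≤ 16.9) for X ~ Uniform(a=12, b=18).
0.816667

We have X ~ Uniform(a=12, b=18).

The CDF gives us P(X ≤ k).

Using the CDF:
P(X ≤ 16.9) = 0.816667

This means there's approximately a 81.7% chance that X is at most 16.9.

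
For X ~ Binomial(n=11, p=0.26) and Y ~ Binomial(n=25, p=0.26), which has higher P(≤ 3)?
X has higher probability (P(X ≤ 3) = 0.6854 > P(Y ≤ 3) = 0.0789)

Compute P(≤ 3) for each distribution:

X ~ Binomial(n=11, p=0.26):
P(X ≤ 3) = 0.6854

Y ~ Binomial(n=25, p=0.26):
P(Y ≤ 3) = 0.0789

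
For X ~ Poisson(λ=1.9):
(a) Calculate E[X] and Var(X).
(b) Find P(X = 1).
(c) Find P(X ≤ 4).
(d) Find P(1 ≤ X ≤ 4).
(a) E[X] = 1.9000, Var(X) = 1.9000
(b) P(X = 1) = 0.284180
(c) P(X ≤ 4) = 0.955919
(d) P(1 ≤ X ≤ 4) = 0.806350

We have X ~ Poisson(λ=1.9).

(a) Moments:
E[X] = 1.9000
Var(X) = 1.9000
σ = √Var(X) = 1.3784

(b) Point probability using PMF:
P(X = 1) = 0.284180

(c) Cumulative probability using CDF:
P(X ≤ 4) = F(4) = 0.955919

(d) Range probability:
P(1 ≤ X ≤ 4) = P(X ≤ 4) - P(X ≤ 0)
                   = F(4) - F(0)
                   = 0.955919 - 0.149569
                   = 0.806350

This means approximately 80.6% of outcomes fall in the interval [1, 4].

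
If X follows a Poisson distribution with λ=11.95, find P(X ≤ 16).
0.901401

We have X ~ Poisson(λ=11.95).

The CDF gives us P(X ≤ k).

Using the CDF:
P(X ≤ 16) = 0.901401

This means there's approximately a 90.1% chance that X is at most 16.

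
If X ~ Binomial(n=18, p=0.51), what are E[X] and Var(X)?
E[X] = 9.1800, Var(X) = 4.4982

We have X ~ Binomial(n=18, p=0.51).

For a Binomial distribution with n=18, p=0.51:

Expected value:
E[X] = 9.1800

Variance:
Var(X) = 4.4982

Standard deviation:
σ = √Var(X) = 2.1209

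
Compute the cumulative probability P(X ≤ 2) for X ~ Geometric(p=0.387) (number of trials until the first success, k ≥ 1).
0.624231

We have X ~ Geometric(p=0.387) (number of trials until the first success, k ≥ 1).

The CDF gives us P(X ≤ k).

Using the CDF:
P(X ≤ 2) = 0.624231

This means there's approximately a 62.4% chance that X is at most 2.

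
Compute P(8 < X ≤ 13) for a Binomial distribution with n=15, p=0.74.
0.863113

We have X ~ Binomial(n=15, p=0.74).

To find P(8 < X ≤ 13), we use:
P(8 < X ≤ 13) = P(X ≤ 13) - P(X ≤ 8)
                 = F(13) - F(8)
                 = 0.931489 - 0.068376
                 = 0.863113

So there's approximately a 86.3% chance that X falls in this range.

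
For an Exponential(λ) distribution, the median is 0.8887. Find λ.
λ = 0.7800

For X ~ Exponential(λ), the CDF is F(x) = 1 - e^(-λx).
The median m satisfies F(m) = 0.5:
1 - e^(-λm) = 0.5
e^(-λm) = 0.5
λm = ln(2)
m = ln(2) / λ

Given m = 0.8887:
λ = ln(2) / 0.8887 = 0.693147 / 0.8887 = 0.7800

Verification: ln(2) / 0.7800 = 0.8887 ✓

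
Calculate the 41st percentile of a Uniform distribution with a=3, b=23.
11.2000

We have X ~ Uniform(a=3, b=23).

We want to find x such that P(X ≤ x) = 0.41.

This is the 41st percentile, which means 41% of values fall below this point.

Using the inverse CDF (quantile function):
x = F⁻¹(0.41) = 11.2000

Verification: P(X ≤ 11.2000) = 0.41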